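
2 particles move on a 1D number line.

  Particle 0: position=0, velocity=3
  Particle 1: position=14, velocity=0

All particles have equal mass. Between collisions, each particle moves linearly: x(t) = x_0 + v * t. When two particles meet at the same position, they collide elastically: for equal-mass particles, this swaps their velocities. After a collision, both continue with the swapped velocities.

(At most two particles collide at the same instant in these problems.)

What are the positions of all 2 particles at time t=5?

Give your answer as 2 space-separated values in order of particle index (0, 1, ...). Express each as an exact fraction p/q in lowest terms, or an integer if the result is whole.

Collision at t=14/3: particles 0 and 1 swap velocities; positions: p0=14 p1=14; velocities now: v0=0 v1=3
Advance to t=5 (no further collisions before then); velocities: v0=0 v1=3; positions = 14 15

Answer: 14 15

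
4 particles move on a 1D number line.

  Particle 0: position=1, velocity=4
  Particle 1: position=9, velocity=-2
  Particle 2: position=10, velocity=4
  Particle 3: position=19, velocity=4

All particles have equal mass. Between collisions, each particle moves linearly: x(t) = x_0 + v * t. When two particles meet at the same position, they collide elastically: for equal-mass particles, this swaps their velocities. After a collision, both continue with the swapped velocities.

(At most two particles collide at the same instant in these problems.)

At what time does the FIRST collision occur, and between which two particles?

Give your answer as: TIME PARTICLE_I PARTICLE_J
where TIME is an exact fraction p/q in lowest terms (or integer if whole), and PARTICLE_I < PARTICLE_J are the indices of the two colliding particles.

Answer: 4/3 0 1

Derivation:
Pair (0,1): pos 1,9 vel 4,-2 -> gap=8, closing at 6/unit, collide at t=4/3
Pair (1,2): pos 9,10 vel -2,4 -> not approaching (rel speed -6 <= 0)
Pair (2,3): pos 10,19 vel 4,4 -> not approaching (rel speed 0 <= 0)
Earliest collision: t=4/3 between 0 and 1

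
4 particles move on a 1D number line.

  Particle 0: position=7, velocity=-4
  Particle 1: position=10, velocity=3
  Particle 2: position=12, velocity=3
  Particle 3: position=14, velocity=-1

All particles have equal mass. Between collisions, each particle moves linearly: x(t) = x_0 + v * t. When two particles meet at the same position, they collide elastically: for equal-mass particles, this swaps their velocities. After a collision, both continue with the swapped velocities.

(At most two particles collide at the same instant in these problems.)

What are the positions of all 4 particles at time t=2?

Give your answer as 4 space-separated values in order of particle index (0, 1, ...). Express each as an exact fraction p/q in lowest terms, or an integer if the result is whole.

Collision at t=1/2: particles 2 and 3 swap velocities; positions: p0=5 p1=23/2 p2=27/2 p3=27/2; velocities now: v0=-4 v1=3 v2=-1 v3=3
Collision at t=1: particles 1 and 2 swap velocities; positions: p0=3 p1=13 p2=13 p3=15; velocities now: v0=-4 v1=-1 v2=3 v3=3
Advance to t=2 (no further collisions before then); velocities: v0=-4 v1=-1 v2=3 v3=3; positions = -1 12 16 18

Answer: -1 12 16 18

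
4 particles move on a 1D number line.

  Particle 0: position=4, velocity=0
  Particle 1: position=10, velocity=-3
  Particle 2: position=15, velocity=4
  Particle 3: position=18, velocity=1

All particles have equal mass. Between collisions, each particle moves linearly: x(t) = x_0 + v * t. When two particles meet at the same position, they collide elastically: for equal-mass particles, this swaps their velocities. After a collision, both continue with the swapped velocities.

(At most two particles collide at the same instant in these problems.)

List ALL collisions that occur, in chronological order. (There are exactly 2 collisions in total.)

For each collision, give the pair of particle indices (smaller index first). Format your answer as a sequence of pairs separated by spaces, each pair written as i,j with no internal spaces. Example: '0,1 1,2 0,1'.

Answer: 2,3 0,1

Derivation:
Collision at t=1: particles 2 and 3 swap velocities; positions: p0=4 p1=7 p2=19 p3=19; velocities now: v0=0 v1=-3 v2=1 v3=4
Collision at t=2: particles 0 and 1 swap velocities; positions: p0=4 p1=4 p2=20 p3=23; velocities now: v0=-3 v1=0 v2=1 v3=4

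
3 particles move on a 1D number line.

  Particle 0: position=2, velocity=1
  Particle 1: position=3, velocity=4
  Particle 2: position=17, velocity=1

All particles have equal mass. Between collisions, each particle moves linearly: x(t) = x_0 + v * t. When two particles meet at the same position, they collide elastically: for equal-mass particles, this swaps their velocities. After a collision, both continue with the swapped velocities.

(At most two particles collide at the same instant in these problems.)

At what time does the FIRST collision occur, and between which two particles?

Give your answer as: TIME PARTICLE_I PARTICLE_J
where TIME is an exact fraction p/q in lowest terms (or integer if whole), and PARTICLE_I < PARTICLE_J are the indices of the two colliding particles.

Answer: 14/3 1 2

Derivation:
Pair (0,1): pos 2,3 vel 1,4 -> not approaching (rel speed -3 <= 0)
Pair (1,2): pos 3,17 vel 4,1 -> gap=14, closing at 3/unit, collide at t=14/3
Earliest collision: t=14/3 between 1 and 2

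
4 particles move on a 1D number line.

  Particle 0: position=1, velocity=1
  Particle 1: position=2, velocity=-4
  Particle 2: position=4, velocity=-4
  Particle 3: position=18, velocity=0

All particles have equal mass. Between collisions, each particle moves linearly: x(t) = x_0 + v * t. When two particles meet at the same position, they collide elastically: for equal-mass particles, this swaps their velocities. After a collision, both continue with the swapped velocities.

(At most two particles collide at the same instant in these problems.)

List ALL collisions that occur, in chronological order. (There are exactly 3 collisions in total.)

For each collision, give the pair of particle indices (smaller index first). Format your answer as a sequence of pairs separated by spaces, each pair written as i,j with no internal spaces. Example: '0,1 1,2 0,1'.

Collision at t=1/5: particles 0 and 1 swap velocities; positions: p0=6/5 p1=6/5 p2=16/5 p3=18; velocities now: v0=-4 v1=1 v2=-4 v3=0
Collision at t=3/5: particles 1 and 2 swap velocities; positions: p0=-2/5 p1=8/5 p2=8/5 p3=18; velocities now: v0=-4 v1=-4 v2=1 v3=0
Collision at t=17: particles 2 and 3 swap velocities; positions: p0=-66 p1=-64 p2=18 p3=18; velocities now: v0=-4 v1=-4 v2=0 v3=1

Answer: 0,1 1,2 2,3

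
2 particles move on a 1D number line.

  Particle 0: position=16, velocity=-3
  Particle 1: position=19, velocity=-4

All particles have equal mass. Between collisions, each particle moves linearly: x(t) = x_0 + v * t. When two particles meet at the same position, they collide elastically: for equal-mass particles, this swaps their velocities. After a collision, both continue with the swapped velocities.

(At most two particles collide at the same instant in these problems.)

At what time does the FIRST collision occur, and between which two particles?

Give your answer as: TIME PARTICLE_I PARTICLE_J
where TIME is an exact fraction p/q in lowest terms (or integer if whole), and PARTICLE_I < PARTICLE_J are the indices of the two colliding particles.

Answer: 3 0 1

Derivation:
Pair (0,1): pos 16,19 vel -3,-4 -> gap=3, closing at 1/unit, collide at t=3
Earliest collision: t=3 between 0 and 1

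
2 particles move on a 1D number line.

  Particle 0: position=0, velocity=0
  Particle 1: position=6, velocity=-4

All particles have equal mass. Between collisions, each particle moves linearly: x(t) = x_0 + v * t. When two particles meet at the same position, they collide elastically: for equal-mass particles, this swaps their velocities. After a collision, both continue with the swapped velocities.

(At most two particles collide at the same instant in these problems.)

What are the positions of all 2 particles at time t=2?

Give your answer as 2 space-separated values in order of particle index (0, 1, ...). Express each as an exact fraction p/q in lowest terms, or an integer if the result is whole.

Answer: -2 0

Derivation:
Collision at t=3/2: particles 0 and 1 swap velocities; positions: p0=0 p1=0; velocities now: v0=-4 v1=0
Advance to t=2 (no further collisions before then); velocities: v0=-4 v1=0; positions = -2 0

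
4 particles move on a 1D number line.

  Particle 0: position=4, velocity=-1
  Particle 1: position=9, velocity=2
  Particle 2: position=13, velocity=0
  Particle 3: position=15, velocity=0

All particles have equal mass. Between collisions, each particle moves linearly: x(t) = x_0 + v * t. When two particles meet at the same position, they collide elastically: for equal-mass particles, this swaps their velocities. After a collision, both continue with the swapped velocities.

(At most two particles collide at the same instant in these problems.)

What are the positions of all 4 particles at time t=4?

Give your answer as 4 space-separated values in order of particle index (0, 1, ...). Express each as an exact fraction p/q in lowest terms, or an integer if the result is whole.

Collision at t=2: particles 1 and 2 swap velocities; positions: p0=2 p1=13 p2=13 p3=15; velocities now: v0=-1 v1=0 v2=2 v3=0
Collision at t=3: particles 2 and 3 swap velocities; positions: p0=1 p1=13 p2=15 p3=15; velocities now: v0=-1 v1=0 v2=0 v3=2
Advance to t=4 (no further collisions before then); velocities: v0=-1 v1=0 v2=0 v3=2; positions = 0 13 15 17

Answer: 0 13 15 17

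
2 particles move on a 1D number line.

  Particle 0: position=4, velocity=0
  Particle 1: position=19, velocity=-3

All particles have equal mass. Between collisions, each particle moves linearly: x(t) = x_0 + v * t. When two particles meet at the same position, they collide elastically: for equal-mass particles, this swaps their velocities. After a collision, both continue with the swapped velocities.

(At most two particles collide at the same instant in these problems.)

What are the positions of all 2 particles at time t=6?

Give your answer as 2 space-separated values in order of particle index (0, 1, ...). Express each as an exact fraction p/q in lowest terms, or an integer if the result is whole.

Collision at t=5: particles 0 and 1 swap velocities; positions: p0=4 p1=4; velocities now: v0=-3 v1=0
Advance to t=6 (no further collisions before then); velocities: v0=-3 v1=0; positions = 1 4

Answer: 1 4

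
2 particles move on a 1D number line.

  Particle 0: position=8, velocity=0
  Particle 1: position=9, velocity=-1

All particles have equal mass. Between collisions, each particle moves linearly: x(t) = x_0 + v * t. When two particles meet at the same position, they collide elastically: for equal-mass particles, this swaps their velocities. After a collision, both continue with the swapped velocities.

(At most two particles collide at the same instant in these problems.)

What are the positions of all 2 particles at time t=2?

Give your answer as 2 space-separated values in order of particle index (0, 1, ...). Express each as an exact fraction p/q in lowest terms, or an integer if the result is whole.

Collision at t=1: particles 0 and 1 swap velocities; positions: p0=8 p1=8; velocities now: v0=-1 v1=0
Advance to t=2 (no further collisions before then); velocities: v0=-1 v1=0; positions = 7 8

Answer: 7 8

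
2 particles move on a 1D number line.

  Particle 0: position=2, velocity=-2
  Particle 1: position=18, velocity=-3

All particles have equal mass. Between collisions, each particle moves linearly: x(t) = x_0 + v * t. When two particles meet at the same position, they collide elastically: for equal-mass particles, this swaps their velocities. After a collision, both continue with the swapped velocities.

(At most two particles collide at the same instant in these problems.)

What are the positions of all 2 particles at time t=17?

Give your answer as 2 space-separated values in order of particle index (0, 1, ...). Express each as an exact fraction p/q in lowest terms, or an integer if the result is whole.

Answer: -33 -32

Derivation:
Collision at t=16: particles 0 and 1 swap velocities; positions: p0=-30 p1=-30; velocities now: v0=-3 v1=-2
Advance to t=17 (no further collisions before then); velocities: v0=-3 v1=-2; positions = -33 -32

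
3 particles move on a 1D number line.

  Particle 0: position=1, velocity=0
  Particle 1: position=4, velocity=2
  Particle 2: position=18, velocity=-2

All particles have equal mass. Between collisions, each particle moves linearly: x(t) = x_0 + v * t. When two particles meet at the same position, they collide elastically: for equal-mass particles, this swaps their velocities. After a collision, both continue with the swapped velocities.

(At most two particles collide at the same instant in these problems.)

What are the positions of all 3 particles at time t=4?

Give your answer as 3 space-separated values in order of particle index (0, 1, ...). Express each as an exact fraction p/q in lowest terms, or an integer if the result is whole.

Collision at t=7/2: particles 1 and 2 swap velocities; positions: p0=1 p1=11 p2=11; velocities now: v0=0 v1=-2 v2=2
Advance to t=4 (no further collisions before then); velocities: v0=0 v1=-2 v2=2; positions = 1 10 12

Answer: 1 10 12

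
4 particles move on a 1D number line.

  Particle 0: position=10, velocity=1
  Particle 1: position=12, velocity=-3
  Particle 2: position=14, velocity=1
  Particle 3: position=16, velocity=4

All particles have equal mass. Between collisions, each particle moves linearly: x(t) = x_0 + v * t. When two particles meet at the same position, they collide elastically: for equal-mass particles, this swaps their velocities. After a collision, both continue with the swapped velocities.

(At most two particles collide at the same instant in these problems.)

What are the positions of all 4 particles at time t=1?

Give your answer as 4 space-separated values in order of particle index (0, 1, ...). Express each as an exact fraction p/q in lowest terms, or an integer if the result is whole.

Collision at t=1/2: particles 0 and 1 swap velocities; positions: p0=21/2 p1=21/2 p2=29/2 p3=18; velocities now: v0=-3 v1=1 v2=1 v3=4
Advance to t=1 (no further collisions before then); velocities: v0=-3 v1=1 v2=1 v3=4; positions = 9 11 15 20

Answer: 9 11 15 20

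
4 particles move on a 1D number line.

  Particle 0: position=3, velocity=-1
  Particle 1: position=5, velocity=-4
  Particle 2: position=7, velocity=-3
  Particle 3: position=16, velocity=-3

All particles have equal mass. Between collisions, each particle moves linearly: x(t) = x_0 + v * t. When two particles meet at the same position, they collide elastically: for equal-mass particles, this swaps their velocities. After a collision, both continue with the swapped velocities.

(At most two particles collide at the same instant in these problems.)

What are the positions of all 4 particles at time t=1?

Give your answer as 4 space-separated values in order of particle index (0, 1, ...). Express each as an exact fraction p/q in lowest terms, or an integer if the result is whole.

Collision at t=2/3: particles 0 and 1 swap velocities; positions: p0=7/3 p1=7/3 p2=5 p3=14; velocities now: v0=-4 v1=-1 v2=-3 v3=-3
Advance to t=1 (no further collisions before then); velocities: v0=-4 v1=-1 v2=-3 v3=-3; positions = 1 2 4 13

Answer: 1 2 4 13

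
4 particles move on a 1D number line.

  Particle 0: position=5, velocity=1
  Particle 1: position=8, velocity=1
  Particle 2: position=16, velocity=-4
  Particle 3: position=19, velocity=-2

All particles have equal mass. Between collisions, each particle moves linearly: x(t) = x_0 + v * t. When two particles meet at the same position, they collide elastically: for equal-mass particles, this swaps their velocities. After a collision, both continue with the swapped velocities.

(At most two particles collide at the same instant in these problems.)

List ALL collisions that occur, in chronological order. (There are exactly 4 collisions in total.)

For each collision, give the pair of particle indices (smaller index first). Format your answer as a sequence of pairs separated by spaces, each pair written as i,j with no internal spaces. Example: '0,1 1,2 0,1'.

Collision at t=8/5: particles 1 and 2 swap velocities; positions: p0=33/5 p1=48/5 p2=48/5 p3=79/5; velocities now: v0=1 v1=-4 v2=1 v3=-2
Collision at t=11/5: particles 0 and 1 swap velocities; positions: p0=36/5 p1=36/5 p2=51/5 p3=73/5; velocities now: v0=-4 v1=1 v2=1 v3=-2
Collision at t=11/3: particles 2 and 3 swap velocities; positions: p0=4/3 p1=26/3 p2=35/3 p3=35/3; velocities now: v0=-4 v1=1 v2=-2 v3=1
Collision at t=14/3: particles 1 and 2 swap velocities; positions: p0=-8/3 p1=29/3 p2=29/3 p3=38/3; velocities now: v0=-4 v1=-2 v2=1 v3=1

Answer: 1,2 0,1 2,3 1,2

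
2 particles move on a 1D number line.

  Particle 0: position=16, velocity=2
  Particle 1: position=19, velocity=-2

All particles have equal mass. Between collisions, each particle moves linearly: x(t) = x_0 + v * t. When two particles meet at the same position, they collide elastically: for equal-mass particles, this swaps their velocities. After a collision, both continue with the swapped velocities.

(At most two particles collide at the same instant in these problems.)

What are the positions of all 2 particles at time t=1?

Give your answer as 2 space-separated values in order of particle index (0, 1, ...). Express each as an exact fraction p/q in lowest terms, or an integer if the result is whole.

Answer: 17 18

Derivation:
Collision at t=3/4: particles 0 and 1 swap velocities; positions: p0=35/2 p1=35/2; velocities now: v0=-2 v1=2
Advance to t=1 (no further collisions before then); velocities: v0=-2 v1=2; positions = 17 18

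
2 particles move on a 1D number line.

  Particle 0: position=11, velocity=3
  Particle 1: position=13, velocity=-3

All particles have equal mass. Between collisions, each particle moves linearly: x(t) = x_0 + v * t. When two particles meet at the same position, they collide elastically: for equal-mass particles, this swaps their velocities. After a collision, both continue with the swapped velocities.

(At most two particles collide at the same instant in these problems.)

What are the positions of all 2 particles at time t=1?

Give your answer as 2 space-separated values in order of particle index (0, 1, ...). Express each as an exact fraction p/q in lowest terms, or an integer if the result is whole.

Collision at t=1/3: particles 0 and 1 swap velocities; positions: p0=12 p1=12; velocities now: v0=-3 v1=3
Advance to t=1 (no further collisions before then); velocities: v0=-3 v1=3; positions = 10 14

Answer: 10 14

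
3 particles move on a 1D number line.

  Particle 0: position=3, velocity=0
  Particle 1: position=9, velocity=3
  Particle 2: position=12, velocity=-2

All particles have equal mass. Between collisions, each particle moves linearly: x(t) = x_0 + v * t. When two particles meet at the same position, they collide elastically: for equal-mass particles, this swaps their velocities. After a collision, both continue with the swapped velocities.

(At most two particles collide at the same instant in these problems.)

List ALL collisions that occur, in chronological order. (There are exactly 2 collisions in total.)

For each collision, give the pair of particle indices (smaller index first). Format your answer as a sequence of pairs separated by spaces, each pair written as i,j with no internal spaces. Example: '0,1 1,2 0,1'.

Collision at t=3/5: particles 1 and 2 swap velocities; positions: p0=3 p1=54/5 p2=54/5; velocities now: v0=0 v1=-2 v2=3
Collision at t=9/2: particles 0 and 1 swap velocities; positions: p0=3 p1=3 p2=45/2; velocities now: v0=-2 v1=0 v2=3

Answer: 1,2 0,1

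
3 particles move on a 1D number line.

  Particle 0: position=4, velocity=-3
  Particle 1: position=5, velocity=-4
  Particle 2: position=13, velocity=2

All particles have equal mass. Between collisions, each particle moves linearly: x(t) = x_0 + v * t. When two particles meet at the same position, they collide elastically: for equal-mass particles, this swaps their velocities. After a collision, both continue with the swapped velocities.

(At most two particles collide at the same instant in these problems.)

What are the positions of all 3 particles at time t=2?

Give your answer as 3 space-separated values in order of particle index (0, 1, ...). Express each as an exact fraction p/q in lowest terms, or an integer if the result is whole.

Answer: -3 -2 17

Derivation:
Collision at t=1: particles 0 and 1 swap velocities; positions: p0=1 p1=1 p2=15; velocities now: v0=-4 v1=-3 v2=2
Advance to t=2 (no further collisions before then); velocities: v0=-4 v1=-3 v2=2; positions = -3 -2 17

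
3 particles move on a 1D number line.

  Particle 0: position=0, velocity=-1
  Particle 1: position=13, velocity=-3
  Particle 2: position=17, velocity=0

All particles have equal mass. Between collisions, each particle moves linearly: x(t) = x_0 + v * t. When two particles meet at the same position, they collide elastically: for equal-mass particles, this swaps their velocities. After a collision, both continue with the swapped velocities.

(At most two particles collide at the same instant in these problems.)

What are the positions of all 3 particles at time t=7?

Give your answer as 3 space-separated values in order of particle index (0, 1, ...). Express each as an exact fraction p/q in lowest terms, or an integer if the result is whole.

Answer: -8 -7 17

Derivation:
Collision at t=13/2: particles 0 and 1 swap velocities; positions: p0=-13/2 p1=-13/2 p2=17; velocities now: v0=-3 v1=-1 v2=0
Advance to t=7 (no further collisions before then); velocities: v0=-3 v1=-1 v2=0; positions = -8 -7 17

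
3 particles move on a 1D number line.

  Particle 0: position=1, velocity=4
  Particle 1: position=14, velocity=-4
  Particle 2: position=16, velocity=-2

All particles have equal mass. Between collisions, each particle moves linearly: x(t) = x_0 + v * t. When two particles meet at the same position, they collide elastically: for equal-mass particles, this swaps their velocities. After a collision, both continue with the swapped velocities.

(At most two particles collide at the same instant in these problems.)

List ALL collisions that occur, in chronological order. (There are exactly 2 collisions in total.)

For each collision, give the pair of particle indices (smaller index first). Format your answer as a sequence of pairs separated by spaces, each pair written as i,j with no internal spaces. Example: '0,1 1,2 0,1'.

Collision at t=13/8: particles 0 and 1 swap velocities; positions: p0=15/2 p1=15/2 p2=51/4; velocities now: v0=-4 v1=4 v2=-2
Collision at t=5/2: particles 1 and 2 swap velocities; positions: p0=4 p1=11 p2=11; velocities now: v0=-4 v1=-2 v2=4

Answer: 0,1 1,2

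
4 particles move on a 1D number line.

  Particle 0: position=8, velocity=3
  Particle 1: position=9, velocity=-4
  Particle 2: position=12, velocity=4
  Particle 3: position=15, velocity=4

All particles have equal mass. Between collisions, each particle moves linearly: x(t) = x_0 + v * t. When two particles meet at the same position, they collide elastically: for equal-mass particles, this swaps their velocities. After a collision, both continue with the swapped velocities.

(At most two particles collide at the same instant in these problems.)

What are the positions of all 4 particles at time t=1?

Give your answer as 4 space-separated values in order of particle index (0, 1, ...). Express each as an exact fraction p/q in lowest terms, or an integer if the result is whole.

Collision at t=1/7: particles 0 and 1 swap velocities; positions: p0=59/7 p1=59/7 p2=88/7 p3=109/7; velocities now: v0=-4 v1=3 v2=4 v3=4
Advance to t=1 (no further collisions before then); velocities: v0=-4 v1=3 v2=4 v3=4; positions = 5 11 16 19

Answer: 5 11 16 19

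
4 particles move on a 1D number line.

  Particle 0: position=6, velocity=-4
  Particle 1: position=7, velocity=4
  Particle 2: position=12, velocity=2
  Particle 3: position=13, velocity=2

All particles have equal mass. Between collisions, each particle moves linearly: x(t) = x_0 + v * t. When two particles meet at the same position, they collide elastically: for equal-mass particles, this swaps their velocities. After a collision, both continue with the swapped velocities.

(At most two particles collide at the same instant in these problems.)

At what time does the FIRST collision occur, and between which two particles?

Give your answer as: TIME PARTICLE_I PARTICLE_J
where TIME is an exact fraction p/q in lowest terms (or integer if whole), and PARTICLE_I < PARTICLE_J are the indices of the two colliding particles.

Pair (0,1): pos 6,7 vel -4,4 -> not approaching (rel speed -8 <= 0)
Pair (1,2): pos 7,12 vel 4,2 -> gap=5, closing at 2/unit, collide at t=5/2
Pair (2,3): pos 12,13 vel 2,2 -> not approaching (rel speed 0 <= 0)
Earliest collision: t=5/2 between 1 and 2

Answer: 5/2 1 2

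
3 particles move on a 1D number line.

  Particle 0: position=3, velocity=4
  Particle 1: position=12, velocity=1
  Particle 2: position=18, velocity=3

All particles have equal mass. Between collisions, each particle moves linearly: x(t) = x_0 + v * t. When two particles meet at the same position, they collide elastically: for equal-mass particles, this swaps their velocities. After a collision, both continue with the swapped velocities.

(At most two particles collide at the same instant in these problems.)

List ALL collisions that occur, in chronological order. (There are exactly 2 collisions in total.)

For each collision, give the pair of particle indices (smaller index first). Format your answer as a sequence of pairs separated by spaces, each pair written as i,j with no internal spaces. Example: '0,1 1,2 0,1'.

Answer: 0,1 1,2

Derivation:
Collision at t=3: particles 0 and 1 swap velocities; positions: p0=15 p1=15 p2=27; velocities now: v0=1 v1=4 v2=3
Collision at t=15: particles 1 and 2 swap velocities; positions: p0=27 p1=63 p2=63; velocities now: v0=1 v1=3 v2=4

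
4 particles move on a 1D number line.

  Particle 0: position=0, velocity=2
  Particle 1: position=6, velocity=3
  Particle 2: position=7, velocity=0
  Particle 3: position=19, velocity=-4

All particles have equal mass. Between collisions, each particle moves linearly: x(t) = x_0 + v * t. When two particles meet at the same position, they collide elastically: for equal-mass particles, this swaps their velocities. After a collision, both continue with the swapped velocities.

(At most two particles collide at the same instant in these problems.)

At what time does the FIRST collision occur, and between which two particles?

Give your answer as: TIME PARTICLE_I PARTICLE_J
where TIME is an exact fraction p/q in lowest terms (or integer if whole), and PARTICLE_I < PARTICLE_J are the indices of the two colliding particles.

Answer: 1/3 1 2

Derivation:
Pair (0,1): pos 0,6 vel 2,3 -> not approaching (rel speed -1 <= 0)
Pair (1,2): pos 6,7 vel 3,0 -> gap=1, closing at 3/unit, collide at t=1/3
Pair (2,3): pos 7,19 vel 0,-4 -> gap=12, closing at 4/unit, collide at t=3
Earliest collision: t=1/3 between 1 and 2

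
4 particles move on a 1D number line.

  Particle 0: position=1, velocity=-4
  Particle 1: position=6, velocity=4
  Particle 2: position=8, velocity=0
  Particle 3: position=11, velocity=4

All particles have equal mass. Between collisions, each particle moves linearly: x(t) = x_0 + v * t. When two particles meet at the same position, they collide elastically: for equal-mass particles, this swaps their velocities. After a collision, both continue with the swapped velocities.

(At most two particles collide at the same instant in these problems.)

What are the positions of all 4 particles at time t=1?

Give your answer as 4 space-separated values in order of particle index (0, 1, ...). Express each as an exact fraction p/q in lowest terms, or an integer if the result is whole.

Answer: -3 8 10 15

Derivation:
Collision at t=1/2: particles 1 and 2 swap velocities; positions: p0=-1 p1=8 p2=8 p3=13; velocities now: v0=-4 v1=0 v2=4 v3=4
Advance to t=1 (no further collisions before then); velocities: v0=-4 v1=0 v2=4 v3=4; positions = -3 8 10 15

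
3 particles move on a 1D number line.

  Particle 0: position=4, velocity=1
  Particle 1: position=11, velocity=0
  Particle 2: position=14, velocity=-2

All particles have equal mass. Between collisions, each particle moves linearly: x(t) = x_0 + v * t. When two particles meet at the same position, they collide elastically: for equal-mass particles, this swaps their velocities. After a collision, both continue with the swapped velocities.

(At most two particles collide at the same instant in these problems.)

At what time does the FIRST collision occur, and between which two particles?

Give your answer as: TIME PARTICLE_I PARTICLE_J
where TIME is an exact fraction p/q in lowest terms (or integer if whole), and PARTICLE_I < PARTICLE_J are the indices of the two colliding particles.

Answer: 3/2 1 2

Derivation:
Pair (0,1): pos 4,11 vel 1,0 -> gap=7, closing at 1/unit, collide at t=7
Pair (1,2): pos 11,14 vel 0,-2 -> gap=3, closing at 2/unit, collide at t=3/2
Earliest collision: t=3/2 between 1 and 2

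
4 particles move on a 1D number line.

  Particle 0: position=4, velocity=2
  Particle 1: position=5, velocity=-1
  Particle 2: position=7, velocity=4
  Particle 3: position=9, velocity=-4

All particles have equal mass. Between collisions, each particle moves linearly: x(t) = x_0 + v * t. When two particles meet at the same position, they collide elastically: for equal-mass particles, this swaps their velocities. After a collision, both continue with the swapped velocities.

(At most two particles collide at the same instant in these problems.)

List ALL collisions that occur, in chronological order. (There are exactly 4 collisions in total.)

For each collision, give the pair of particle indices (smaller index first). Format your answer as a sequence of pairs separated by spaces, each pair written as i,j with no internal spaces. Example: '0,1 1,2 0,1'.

Collision at t=1/4: particles 2 and 3 swap velocities; positions: p0=9/2 p1=19/4 p2=8 p3=8; velocities now: v0=2 v1=-1 v2=-4 v3=4
Collision at t=1/3: particles 0 and 1 swap velocities; positions: p0=14/3 p1=14/3 p2=23/3 p3=25/3; velocities now: v0=-1 v1=2 v2=-4 v3=4
Collision at t=5/6: particles 1 and 2 swap velocities; positions: p0=25/6 p1=17/3 p2=17/3 p3=31/3; velocities now: v0=-1 v1=-4 v2=2 v3=4
Collision at t=4/3: particles 0 and 1 swap velocities; positions: p0=11/3 p1=11/3 p2=20/3 p3=37/3; velocities now: v0=-4 v1=-1 v2=2 v3=4

Answer: 2,3 0,1 1,2 0,1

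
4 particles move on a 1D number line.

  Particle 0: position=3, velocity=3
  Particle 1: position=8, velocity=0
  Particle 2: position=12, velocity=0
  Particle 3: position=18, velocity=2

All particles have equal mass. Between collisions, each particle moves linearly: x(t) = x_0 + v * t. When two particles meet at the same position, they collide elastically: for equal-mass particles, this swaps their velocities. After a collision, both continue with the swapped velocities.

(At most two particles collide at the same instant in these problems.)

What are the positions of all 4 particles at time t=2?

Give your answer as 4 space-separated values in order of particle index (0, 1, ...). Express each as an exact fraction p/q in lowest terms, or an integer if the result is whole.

Collision at t=5/3: particles 0 and 1 swap velocities; positions: p0=8 p1=8 p2=12 p3=64/3; velocities now: v0=0 v1=3 v2=0 v3=2
Advance to t=2 (no further collisions before then); velocities: v0=0 v1=3 v2=0 v3=2; positions = 8 9 12 22

Answer: 8 9 12 22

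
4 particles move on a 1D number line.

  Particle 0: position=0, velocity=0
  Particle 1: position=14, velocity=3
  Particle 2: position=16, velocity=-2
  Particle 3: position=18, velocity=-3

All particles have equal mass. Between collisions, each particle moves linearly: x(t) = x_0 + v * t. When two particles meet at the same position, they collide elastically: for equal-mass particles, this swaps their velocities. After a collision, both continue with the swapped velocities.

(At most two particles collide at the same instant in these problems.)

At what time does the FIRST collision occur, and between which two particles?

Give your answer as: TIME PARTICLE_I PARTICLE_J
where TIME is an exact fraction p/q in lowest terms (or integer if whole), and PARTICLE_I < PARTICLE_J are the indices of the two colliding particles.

Pair (0,1): pos 0,14 vel 0,3 -> not approaching (rel speed -3 <= 0)
Pair (1,2): pos 14,16 vel 3,-2 -> gap=2, closing at 5/unit, collide at t=2/5
Pair (2,3): pos 16,18 vel -2,-3 -> gap=2, closing at 1/unit, collide at t=2
Earliest collision: t=2/5 between 1 and 2

Answer: 2/5 1 2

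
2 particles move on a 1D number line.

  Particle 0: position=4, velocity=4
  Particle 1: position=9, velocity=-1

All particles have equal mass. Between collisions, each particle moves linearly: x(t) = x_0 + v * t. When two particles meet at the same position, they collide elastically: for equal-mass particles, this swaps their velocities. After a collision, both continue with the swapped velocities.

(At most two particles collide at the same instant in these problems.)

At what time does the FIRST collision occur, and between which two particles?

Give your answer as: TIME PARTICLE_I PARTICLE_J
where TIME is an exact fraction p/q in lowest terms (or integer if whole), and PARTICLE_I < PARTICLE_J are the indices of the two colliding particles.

Answer: 1 0 1

Derivation:
Pair (0,1): pos 4,9 vel 4,-1 -> gap=5, closing at 5/unit, collide at t=1
Earliest collision: t=1 between 0 and 1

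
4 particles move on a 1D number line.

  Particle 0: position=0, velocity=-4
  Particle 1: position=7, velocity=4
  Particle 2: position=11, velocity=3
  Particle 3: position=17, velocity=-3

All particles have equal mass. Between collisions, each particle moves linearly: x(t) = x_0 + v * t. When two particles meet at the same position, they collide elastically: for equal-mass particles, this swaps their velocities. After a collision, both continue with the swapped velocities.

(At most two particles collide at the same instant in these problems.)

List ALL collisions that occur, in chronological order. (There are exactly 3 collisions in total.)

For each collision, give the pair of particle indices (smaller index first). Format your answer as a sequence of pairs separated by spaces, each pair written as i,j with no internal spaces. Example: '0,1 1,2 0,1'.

Answer: 2,3 1,2 2,3

Derivation:
Collision at t=1: particles 2 and 3 swap velocities; positions: p0=-4 p1=11 p2=14 p3=14; velocities now: v0=-4 v1=4 v2=-3 v3=3
Collision at t=10/7: particles 1 and 2 swap velocities; positions: p0=-40/7 p1=89/7 p2=89/7 p3=107/7; velocities now: v0=-4 v1=-3 v2=4 v3=3
Collision at t=4: particles 2 and 3 swap velocities; positions: p0=-16 p1=5 p2=23 p3=23; velocities now: v0=-4 v1=-3 v2=3 v3=4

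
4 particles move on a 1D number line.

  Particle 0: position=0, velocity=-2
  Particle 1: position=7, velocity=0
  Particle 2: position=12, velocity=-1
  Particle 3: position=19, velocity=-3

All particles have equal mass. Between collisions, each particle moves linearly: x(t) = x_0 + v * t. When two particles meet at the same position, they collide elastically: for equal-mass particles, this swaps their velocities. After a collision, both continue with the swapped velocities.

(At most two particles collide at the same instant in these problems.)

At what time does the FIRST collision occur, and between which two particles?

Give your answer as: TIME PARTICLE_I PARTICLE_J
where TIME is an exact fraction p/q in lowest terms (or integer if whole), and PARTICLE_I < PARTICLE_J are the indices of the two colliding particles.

Pair (0,1): pos 0,7 vel -2,0 -> not approaching (rel speed -2 <= 0)
Pair (1,2): pos 7,12 vel 0,-1 -> gap=5, closing at 1/unit, collide at t=5
Pair (2,3): pos 12,19 vel -1,-3 -> gap=7, closing at 2/unit, collide at t=7/2
Earliest collision: t=7/2 between 2 and 3

Answer: 7/2 2 3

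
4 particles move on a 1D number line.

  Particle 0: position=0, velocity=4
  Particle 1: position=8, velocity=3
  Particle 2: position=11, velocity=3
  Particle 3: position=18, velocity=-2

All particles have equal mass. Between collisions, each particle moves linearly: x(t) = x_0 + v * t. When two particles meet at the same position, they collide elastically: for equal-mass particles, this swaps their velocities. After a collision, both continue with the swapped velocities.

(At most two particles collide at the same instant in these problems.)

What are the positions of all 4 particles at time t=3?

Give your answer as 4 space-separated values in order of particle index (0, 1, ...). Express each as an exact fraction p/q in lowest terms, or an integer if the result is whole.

Answer: 12 12 17 20

Derivation:
Collision at t=7/5: particles 2 and 3 swap velocities; positions: p0=28/5 p1=61/5 p2=76/5 p3=76/5; velocities now: v0=4 v1=3 v2=-2 v3=3
Collision at t=2: particles 1 and 2 swap velocities; positions: p0=8 p1=14 p2=14 p3=17; velocities now: v0=4 v1=-2 v2=3 v3=3
Collision at t=3: particles 0 and 1 swap velocities; positions: p0=12 p1=12 p2=17 p3=20; velocities now: v0=-2 v1=4 v2=3 v3=3
Advance to t=3 (no further collisions before then); velocities: v0=-2 v1=4 v2=3 v3=3; positions = 12 12 17 20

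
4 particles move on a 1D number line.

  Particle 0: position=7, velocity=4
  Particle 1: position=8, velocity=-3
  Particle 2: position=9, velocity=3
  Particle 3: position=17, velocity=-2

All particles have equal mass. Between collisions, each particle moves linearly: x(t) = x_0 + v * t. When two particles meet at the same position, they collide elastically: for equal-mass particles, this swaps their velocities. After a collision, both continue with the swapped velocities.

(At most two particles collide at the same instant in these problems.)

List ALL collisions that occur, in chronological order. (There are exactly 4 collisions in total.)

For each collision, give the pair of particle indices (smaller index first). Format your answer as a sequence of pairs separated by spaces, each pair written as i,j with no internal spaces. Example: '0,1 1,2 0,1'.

Collision at t=1/7: particles 0 and 1 swap velocities; positions: p0=53/7 p1=53/7 p2=66/7 p3=117/7; velocities now: v0=-3 v1=4 v2=3 v3=-2
Collision at t=8/5: particles 2 and 3 swap velocities; positions: p0=16/5 p1=67/5 p2=69/5 p3=69/5; velocities now: v0=-3 v1=4 v2=-2 v3=3
Collision at t=5/3: particles 1 and 2 swap velocities; positions: p0=3 p1=41/3 p2=41/3 p3=14; velocities now: v0=-3 v1=-2 v2=4 v3=3
Collision at t=2: particles 2 and 3 swap velocities; positions: p0=2 p1=13 p2=15 p3=15; velocities now: v0=-3 v1=-2 v2=3 v3=4

Answer: 0,1 2,3 1,2 2,3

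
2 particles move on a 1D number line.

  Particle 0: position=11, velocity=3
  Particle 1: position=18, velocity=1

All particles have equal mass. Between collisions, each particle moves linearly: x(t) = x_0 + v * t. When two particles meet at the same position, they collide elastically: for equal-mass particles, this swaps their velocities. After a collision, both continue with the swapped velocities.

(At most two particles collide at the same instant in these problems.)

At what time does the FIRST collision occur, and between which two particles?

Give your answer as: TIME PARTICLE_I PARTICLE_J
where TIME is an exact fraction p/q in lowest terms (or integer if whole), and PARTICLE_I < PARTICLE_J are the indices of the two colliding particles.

Pair (0,1): pos 11,18 vel 3,1 -> gap=7, closing at 2/unit, collide at t=7/2
Earliest collision: t=7/2 between 0 and 1

Answer: 7/2 0 1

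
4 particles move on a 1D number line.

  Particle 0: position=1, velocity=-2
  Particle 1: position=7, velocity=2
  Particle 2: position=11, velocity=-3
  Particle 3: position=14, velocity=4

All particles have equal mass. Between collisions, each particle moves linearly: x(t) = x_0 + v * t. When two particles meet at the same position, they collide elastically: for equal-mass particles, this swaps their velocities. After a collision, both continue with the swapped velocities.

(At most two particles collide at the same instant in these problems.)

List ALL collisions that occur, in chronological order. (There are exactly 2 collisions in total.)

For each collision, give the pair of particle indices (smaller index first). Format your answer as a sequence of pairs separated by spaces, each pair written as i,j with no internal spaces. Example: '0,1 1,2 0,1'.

Answer: 1,2 0,1

Derivation:
Collision at t=4/5: particles 1 and 2 swap velocities; positions: p0=-3/5 p1=43/5 p2=43/5 p3=86/5; velocities now: v0=-2 v1=-3 v2=2 v3=4
Collision at t=10: particles 0 and 1 swap velocities; positions: p0=-19 p1=-19 p2=27 p3=54; velocities now: v0=-3 v1=-2 v2=2 v3=4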